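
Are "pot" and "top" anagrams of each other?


Word 1: "pot" → sorted: opt
Word 2: "top" → sorted: opt
Same letters? opt == opt
Anagram = Yes


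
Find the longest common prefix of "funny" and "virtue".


Word 1: "funny"
Word 2: "virtue"
Comparing from start:
  Pos 0: 'f' != 'v' (stop)
LCP = "" (length 0)


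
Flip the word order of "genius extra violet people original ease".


Original: "genius extra violet people original ease"
Words (1..n): genius | extra | violet | people | original | ease
Reversed (n..1): ease | original | people | violet | extra | genius
Result = "ease original people violet extra genius"


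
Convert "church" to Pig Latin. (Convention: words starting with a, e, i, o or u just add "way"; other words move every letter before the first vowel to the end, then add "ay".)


Word: "church"
Starts with consonant(s) → move to end, add 'ay'
Consonant cluster: "ch"
Pig Latin = "urchchay"


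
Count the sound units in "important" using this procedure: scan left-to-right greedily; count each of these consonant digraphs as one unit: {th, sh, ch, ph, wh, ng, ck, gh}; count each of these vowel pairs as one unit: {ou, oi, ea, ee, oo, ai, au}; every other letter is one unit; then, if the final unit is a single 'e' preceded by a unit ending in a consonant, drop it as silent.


Word: "important" (9 letters)
Left-to-right scan:
  [1] 'i' (letter)
  [2] 'm' (letter)
  [3] 'p' (letter)
  [4] 'o' (letter)
  [5] 'r' (letter)
  [6] 't' (letter)
  [7] 'a' (letter)
  [8] 'n' (letter)
  [9] 't' (letter)
Units from scan: 9
Sound units = 9 units


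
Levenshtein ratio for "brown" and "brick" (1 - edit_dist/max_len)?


Word 1: "brown" (length 5)
Word 2: "brick" (length 5)
One optimal edit sequence:
  1. keep 'b'
  2. keep 'r'
  3. substitute 'o' -> 'i'  (+1)
  4. substitute 'w' -> 'c'  (+1)
  5. substitute 'n' -> 'k'  (+1)
Edit distance = 3
Max length = max(5, 5) = 5
Similarity = 1 - 3/5
= 0.4000


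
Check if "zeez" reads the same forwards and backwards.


Word: "zeez"
Reversed: "zeez"
Forward == Backward? zeez == zeez
Palindrome = Yes


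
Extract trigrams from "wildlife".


Word: "wildlife" (length 8)
Number of trigrams = 8 - 3 + 1 = 6
  Position 0: "wil"
  Position 1: "ild"
  Position 2: "ldl"
  Position 3: "dli"
  Position 4: "lif"
  Position 5: "ife"
Trigrams = "wil", "ild", "ldl", "dli", "lif", "ife"


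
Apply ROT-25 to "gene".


Word: "gene"
Shift: 25
Each letter → (letter + shift) mod 26:
  'g' (6) + 25 = 5 → 'f'
  'e' (4) + 25 = 3 → 'd'
  'n' (13) + 25 = 12 → 'm'
  'e' (4) + 25 = 3 → 'd'
Result = "fdmd"


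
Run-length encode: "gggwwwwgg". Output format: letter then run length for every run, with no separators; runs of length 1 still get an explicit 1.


String: "gggwwwwgg"
Scanning for consecutive runs:
  'g' x 3
  'w' x 4
  'g' x 2
RLE = "g3w4g2"


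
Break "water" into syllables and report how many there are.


Word: "water"
Syllable breakdown: wa · ter
Counting: 2 parts
= 2 syllables


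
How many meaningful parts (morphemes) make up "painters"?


Word: "painters"
Morphemes: paint + -er + -s
Each morpheme carries meaning
= 3 morphemes


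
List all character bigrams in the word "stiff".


Word: "stiff" (length 5)
Number of bigrams = 5 - 2 + 1 = 4
  Position 0: "st"
  Position 1: "ti"
  Position 2: "if"
  Position 3: "ff"
Bigrams = "st", "ti", "if", "ff"


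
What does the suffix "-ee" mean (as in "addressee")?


Suffix: -ee
As in: addressee -> address + -ee
Meaning = one who receives


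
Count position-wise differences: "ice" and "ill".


Comparing character by character (same length = 3):
  Pos 0: 'i' vs 'i' =
  Pos 1: 'c' vs 'l' !=
  Pos 2: 'e' vs 'l' !=
Hamming distance = 2


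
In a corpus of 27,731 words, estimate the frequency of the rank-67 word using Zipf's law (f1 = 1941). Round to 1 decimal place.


Zipf's law: f(r) = f(1) / r
f(1) = 1941
f(67) = 1941 / 67
= 29.0 occurrences


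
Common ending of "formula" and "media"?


Word 1: "formula"
Word 2: "media"
Comparing from end:
  Pos -1: 'a' == 'a'
  Pos -2: 'l' != 'i' (stop)
LCS = "a" (length 1)


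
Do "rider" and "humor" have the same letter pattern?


Pattern of "rider": [0, 1, 2, 3, 0]
Pattern of "humor": [0, 1, 2, 3, 4]
Patterns do not match
Same pattern = No


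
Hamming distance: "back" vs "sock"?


Comparing character by character (same length = 4):
  Pos 0: 'b' vs 's' !=
  Pos 1: 'a' vs 'o' !=
  Pos 2: 'c' vs 'c' =
  Pos 3: 'k' vs 'k' =
Hamming distance = 2


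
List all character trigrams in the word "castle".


Word: "castle" (length 6)
Number of trigrams = 6 - 3 + 1 = 4
  Position 0: "cas"
  Position 1: "ast"
  Position 2: "stl"
  Position 3: "tle"
Trigrams = "cas", "ast", "stl", "tle"


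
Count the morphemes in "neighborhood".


Word: "neighborhood"
Morphemes: neighbor | -hood
Each morpheme carries meaning
= 2 morphemes


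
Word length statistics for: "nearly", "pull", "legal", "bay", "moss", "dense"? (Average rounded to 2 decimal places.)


Lengths: "nearly"=6, "pull"=4, "legal"=5, "bay"=3, "moss"=4, "dense"=5
Sum = 27, Count = 6
Average = 27/6 = 4.50
= avg=4.50, min=3, max=6


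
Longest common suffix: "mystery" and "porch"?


Word 1: "mystery"
Word 2: "porch"
Comparing from end:
  Pos -1: 'y' != 'h' (stop)
LCS = "" (length 0)


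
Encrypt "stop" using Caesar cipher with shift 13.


Word: "stop"
Shift: 13
Each letter → (letter + shift) mod 26:
  's' (18) + 13 = 5 → 'f'
  't' (19) + 13 = 6 → 'g'
  'o' (14) + 13 = 1 → 'b'
  'p' (15) + 13 = 2 → 'c'
Result = "fgbc"


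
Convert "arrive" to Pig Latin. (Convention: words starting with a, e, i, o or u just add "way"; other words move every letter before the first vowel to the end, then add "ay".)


Word: "arrive"
Starts with vowel → add 'way'
Pig Latin = "arriveway"


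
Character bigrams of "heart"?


Word: "heart" (length 5)
Number of bigrams = 5 - 2 + 1 = 4
  Position 0: "he"
  Position 1: "ea"
  Position 2: "ar"
  Position 3: "rt"
Bigrams = "he", "ea", "ar", "rt"


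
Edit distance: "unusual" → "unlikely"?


Word 1: "unusual" (length 7)
Word 2: "unlikely" (length 8)
One optimal edit sequence (insert/delete/substitute each cost 1):
  1. keep 'u'
  2. keep 'n'
  3. substitute 'u' -> 'l'  (+1)
  4. substitute 's' -> 'i'  (+1)
  5. substitute 'u' -> 'k'  (+1)
  6. substitute 'a' -> 'e'  (+1)
  7. keep 'l'
  8. insert 'y'  (+1)
Total edit operations: 5
Edit distance = 5


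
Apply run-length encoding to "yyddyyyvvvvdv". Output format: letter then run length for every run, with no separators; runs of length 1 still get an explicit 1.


String: "yyddyyyvvvvdv"
Scanning for consecutive runs:
  'y' x 2
  'd' x 2
  'y' x 3
  'v' x 4
  'd' x 1
  'v' x 1
RLE = "y2d2y3v4d1v1"


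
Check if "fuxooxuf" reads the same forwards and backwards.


Word: "fuxooxuf"
Reversed: "fuxooxuf"
Forward == Backward? fuxooxuf == fuxooxuf
Palindrome = Yes


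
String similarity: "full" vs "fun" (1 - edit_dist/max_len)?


Word 1: "full" (length 4)
Word 2: "fun" (length 3)
One optimal edit sequence:
  1. keep 'f'
  2. keep 'u'
  3. delete 'l'  (+1)
  4. substitute 'l' -> 'n'  (+1)
Edit distance = 2
Max length = max(4, 3) = 4
Similarity = 1 - 2/4
= 0.5000


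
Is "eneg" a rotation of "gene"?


Word: "gene", Candidate: "eneg"
Method: check if candidate is substring of word+word
"genegene" contains "eneg"? Yes
Is rotation = Yes


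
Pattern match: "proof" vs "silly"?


Pattern of "proof": [0, 1, 2, 2, 3]
Pattern of "silly": [0, 1, 2, 2, 3]
Patterns match
Same pattern = Yes


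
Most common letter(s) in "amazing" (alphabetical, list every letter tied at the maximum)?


Word: "amazing"
Letter counts:
  'a': 2
  'g': 1
  'i': 1
  'm': 1
  'n': 1
  'z': 1
Maximum count = 2
Most frequent = 'a' (2 times each)


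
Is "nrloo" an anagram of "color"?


Word 1: "color" → sorted: cloor
Word 2: "nrloo" → sorted: lnoor
Same letters? cloor != lnoor
Anagram = No


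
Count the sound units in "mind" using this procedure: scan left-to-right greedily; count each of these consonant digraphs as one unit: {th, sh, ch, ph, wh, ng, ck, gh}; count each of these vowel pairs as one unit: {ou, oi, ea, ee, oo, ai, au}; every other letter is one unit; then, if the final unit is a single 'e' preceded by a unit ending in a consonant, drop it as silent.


Word: "mind" (4 letters)
Left-to-right scan:
  (1) 'm' (letter)
  (2) 'i' (letter)
  (3) 'n' (letter)
  (4) 'd' (letter)
Units from scan: 4
Sound units = 4 units


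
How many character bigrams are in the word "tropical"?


Word: "tropical" (length 8)
Number of 2-grams = length - 2 + 1 = 8 - 2 + 1
= 7


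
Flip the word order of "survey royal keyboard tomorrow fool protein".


Original: "survey royal keyboard tomorrow fool protein"
Words (1..n): survey | royal | keyboard | tomorrow | fool | protein
Reversed (n..1): protein | fool | tomorrow | keyboard | royal | survey
Result = "protein fool tomorrow keyboard royal survey"


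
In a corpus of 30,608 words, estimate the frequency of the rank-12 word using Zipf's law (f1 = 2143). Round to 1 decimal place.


Zipf's law: f(r) = f(1) / r
f(1) = 2143
f(12) = 2143 / 12
= 178.6 occurrences


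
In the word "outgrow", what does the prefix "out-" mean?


Prefix: out-
As in: outgrow -> out- + grow
Meaning = surpass


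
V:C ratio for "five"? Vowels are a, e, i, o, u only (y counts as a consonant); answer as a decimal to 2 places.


Word: "five"
Vowels (a,e,i,o,u): 2
Consonants: 2
Ratio = 2/2
= 1.00


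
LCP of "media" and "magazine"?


Word 1: "media"
Word 2: "magazine"
Comparing from start:
  Pos 0: 'm' == 'm'
  Pos 1: 'e' != 'a' (stop)
LCP = "m" (length 1)


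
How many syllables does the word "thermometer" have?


Word: "thermometer"
Syllable breakdown: ther / mom / e / ter
Counting: 4 parts
= 4 syllables


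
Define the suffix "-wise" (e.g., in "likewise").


Suffix: -wise
Example: likewise (like + -wise)
Meaning = in the manner of


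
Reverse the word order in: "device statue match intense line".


Original: "device statue match intense line"
Words (1..n): device | statue | match | intense | line
Reversed (n..1): line | intense | match | statue | device
Result = "line intense match statue device"


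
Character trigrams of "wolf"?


Word: "wolf" (length 4)
Number of trigrams = 4 - 3 + 1 = 2
  Position 0: "wol"
  Position 1: "olf"
Trigrams = "wol", "olf"


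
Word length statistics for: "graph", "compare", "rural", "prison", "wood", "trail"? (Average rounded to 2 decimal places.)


Lengths: "graph"=5, "compare"=7, "rural"=5, "prison"=6, "wood"=4, "trail"=5
Sum = 32, Count = 6
Average = 32/6 = 5.33
= avg=5.33, min=4, max=7


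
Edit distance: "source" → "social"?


Word 1: "source" (length 6)
Word 2: "social" (length 6)
One optimal edit sequence (insert/delete/substitute each cost 1):
  1. keep 's'
  2. keep 'o'
  3. substitute 'u' -> 'c'  (+1)
  4. substitute 'r' -> 'i'  (+1)
  5. substitute 'c' -> 'a'  (+1)
  6. substitute 'e' -> 'l'  (+1)
Total edit operations: 4
Edit distance = 4


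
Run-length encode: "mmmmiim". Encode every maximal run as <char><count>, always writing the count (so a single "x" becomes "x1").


String: "mmmmiim"
Scanning for consecutive runs:
  'm' x 4
  'i' x 2
  'm' x 1
RLE = "m4i2m1"


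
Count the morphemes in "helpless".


Word: "helpless"
Morphemes: help | -less
Each morpheme carries meaning
= 2 morphemes


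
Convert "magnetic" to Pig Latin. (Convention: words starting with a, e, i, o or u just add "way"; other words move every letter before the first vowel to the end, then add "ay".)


Word: "magnetic"
Starts with consonant(s) → move to end, add 'ay'
Consonant cluster: "m"
Pig Latin = "agneticmay"


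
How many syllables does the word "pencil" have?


Word: "pencil"
Syllable breakdown: pen · cil
Counting: 2 parts
= 2 syllables


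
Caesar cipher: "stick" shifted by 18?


Word: "stick"
Shift: 18
Each letter → (letter + shift) mod 26:
  's' (18) + 18 = 10 → 'k'
  't' (19) + 18 = 11 → 'l'
  'i' (8) + 18 = 0 → 'a'
  'c' (2) + 18 = 20 → 'u'
  'k' (10) + 18 = 2 → 'c'
Result = "klauc"


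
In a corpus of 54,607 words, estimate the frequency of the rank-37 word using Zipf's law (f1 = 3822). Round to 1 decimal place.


Zipf's law: f(r) = f(1) / r
f(1) = 3822
f(37) = 3822 / 37
= 103.3 occurrences


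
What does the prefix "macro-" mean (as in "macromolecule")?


Prefix: macro-
Example: macromolecule = macro- + molecule
Meaning = large


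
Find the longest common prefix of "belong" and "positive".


Word 1: "belong"
Word 2: "positive"
Comparing from start:
  Pos 0: 'b' != 'p' (stop)
LCP = "" (length 0)


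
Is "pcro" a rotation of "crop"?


Word: "crop", Candidate: "pcro"
Method: check if candidate is substring of word+word
"cropcrop" contains "pcro"? Yes
Is rotation = Yes


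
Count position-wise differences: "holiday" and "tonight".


Comparing character by character (same length = 7):
  Pos 0: 'h' vs 't' !=
  Pos 1: 'o' vs 'o' =
  Pos 2: 'l' vs 'n' !=
  Pos 3: 'i' vs 'i' =
  Pos 4: 'd' vs 'g' !=
  Pos 5: 'a' vs 'h' !=
  Pos 6: 'y' vs 't' !=
Hamming distance = 5


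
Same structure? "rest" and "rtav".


Pattern of "rest": [0, 1, 2, 3]
Pattern of "rtav": [0, 1, 2, 3]
Patterns match
Same pattern = Yes


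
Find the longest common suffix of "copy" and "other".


Word 1: "copy"
Word 2: "other"
Comparing from end:
  Pos -1: 'y' != 'r' (stop)
LCS = "" (length 0)


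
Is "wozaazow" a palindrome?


Word: "wozaazow"
Reversed: "wozaazow"
Forward == Backward? wozaazow == wozaazow
Palindrome = Yes


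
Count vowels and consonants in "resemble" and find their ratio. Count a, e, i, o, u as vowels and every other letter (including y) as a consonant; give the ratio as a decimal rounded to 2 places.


Word: "resemble"
Vowels (a,e,i,o,u): 3
Consonants: 5
Ratio = 3/5
= 0.60


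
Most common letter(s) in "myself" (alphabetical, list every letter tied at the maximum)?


Word: "myself"
Letter counts:
  'e': 1
  'f': 1
  'l': 1
  'm': 1
  's': 1
  'y': 1
Maximum count = 1
Most frequent = 'e', 'f', 'l', 'm', 's', 'y' (1 time each)


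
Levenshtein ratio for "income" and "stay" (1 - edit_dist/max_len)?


Word 1: "income" (length 6)
Word 2: "stay" (length 4)
One optimal edit sequence:
  1. delete 'i'  (+1)
  2. delete 'n'  (+1)
  3. substitute 'c' -> 's'  (+1)
  4. substitute 'o' -> 't'  (+1)
  5. substitute 'm' -> 'a'  (+1)
  6. substitute 'e' -> 'y'  (+1)
Edit distance = 6
Max length = max(6, 4) = 6
Similarity = 1 - 6/6
= 0.0000


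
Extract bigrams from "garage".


Word: "garage" (length 6)
Number of bigrams = 6 - 2 + 1 = 5
  Position 0: "ga"
  Position 1: "ar"
  Position 2: "ra"
  Position 3: "ag"
  Position 4: "ge"
Bigrams = "ga", "ar", "ra", "ag", "ge"


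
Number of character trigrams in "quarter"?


Word: "quarter" (length 7)
Number of 3-grams = length - 3 + 1 = 7 - 3 + 1
= 5


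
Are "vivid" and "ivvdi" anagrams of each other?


Word 1: "vivid" → sorted: diivv
Word 2: "ivvdi" → sorted: diivv
Same letters? diivv == diivv
Anagram = Yes


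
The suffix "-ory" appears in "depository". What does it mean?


Suffix: -ory
Example: depository (deposit + -ory)
Meaning = relating to / place for


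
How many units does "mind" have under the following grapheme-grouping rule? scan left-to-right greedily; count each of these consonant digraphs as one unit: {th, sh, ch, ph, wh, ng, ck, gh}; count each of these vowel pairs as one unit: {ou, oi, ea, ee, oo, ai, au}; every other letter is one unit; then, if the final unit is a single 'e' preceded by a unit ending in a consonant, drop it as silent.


Word: "mind" (4 letters)
Left-to-right scan:
  [1] 'm' (letter)
  [2] 'i' (letter)
  [3] 'n' (letter)
  [4] 'd' (letter)
Units from scan: 4
Sound units = 4 units


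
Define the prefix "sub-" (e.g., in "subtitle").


Prefix: sub-
Example: subtitle (sub- + title)
Meaning = under / below


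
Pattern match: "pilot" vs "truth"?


Pattern of "pilot": [0, 1, 2, 3, 4]
Pattern of "truth": [0, 1, 2, 0, 3]
Patterns do not match
Same pattern = No


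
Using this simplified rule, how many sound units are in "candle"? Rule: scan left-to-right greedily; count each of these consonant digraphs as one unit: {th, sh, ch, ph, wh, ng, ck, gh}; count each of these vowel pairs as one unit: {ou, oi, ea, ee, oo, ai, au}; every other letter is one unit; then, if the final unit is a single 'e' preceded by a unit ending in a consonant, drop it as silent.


Word: "candle" (6 letters)
Left-to-right scan:
  [1] 'c' (letter)
  [2] 'a' (letter)
  [3] 'n' (letter)
  [4] 'd' (letter)
  [5] 'l' (letter)
  [6] 'e' (letter)
Units from scan: 6
Final unit is 'e' after a consonant -> drop as silent (-1)
Sound units = 5 units


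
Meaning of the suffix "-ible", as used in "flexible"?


Suffix: -ible
Example: flexible (flex + -ible)
Meaning = capable of


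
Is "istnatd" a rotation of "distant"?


Word: "distant", Candidate: "istnatd"
Method: check if candidate is substring of word+word
"distantdistant" contains "istnatd"? No
Is rotation = No


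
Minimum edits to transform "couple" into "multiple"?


Word 1: "couple" (length 6)
Word 2: "multiple" (length 8)
One optimal edit sequence (insert/delete/substitute each cost 1):
  1. insert 'm'  (+1)
  2. insert 'u'  (+1)
  3. substitute 'c' -> 'l'  (+1)
  4. substitute 'o' -> 't'  (+1)
  5. substitute 'u' -> 'i'  (+1)
  6. keep 'p'
  7. keep 'l'
  8. keep 'e'
Total edit operations: 5
Edit distance = 5


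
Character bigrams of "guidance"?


Word: "guidance" (length 8)
Number of bigrams = 8 - 2 + 1 = 7
  Position 0: "gu"
  Position 1: "ui"
  Position 2: "id"
  Position 3: "da"
  Position 4: "an"
  Position 5: "nc"
  Position 6: "ce"
Bigrams = "gu", "ui", "id", "da", "an", "nc", "ce"


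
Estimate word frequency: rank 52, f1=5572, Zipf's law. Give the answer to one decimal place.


Zipf's law: f(r) = f(1) / r
f(1) = 5572
f(52) = 5572 / 52
= 107.2 occurrences


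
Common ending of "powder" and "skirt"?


Word 1: "powder"
Word 2: "skirt"
Comparing from end:
  Pos -1: 'r' != 't' (stop)
LCS = "" (length 0)


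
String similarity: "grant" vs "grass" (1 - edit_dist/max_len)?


Word 1: "grant" (length 5)
Word 2: "grass" (length 5)
One optimal edit sequence:
  1. keep 'g'
  2. keep 'r'
  3. keep 'a'
  4. substitute 'n' -> 's'  (+1)
  5. substitute 't' -> 's'  (+1)
Edit distance = 2
Max length = max(5, 5) = 5
Similarity = 1 - 2/5
= 0.6000


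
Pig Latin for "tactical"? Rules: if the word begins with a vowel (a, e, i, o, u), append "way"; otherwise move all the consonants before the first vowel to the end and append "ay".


Word: "tactical"
Starts with consonant(s) → move to end, add 'ay'
Consonant cluster: "t"
Pig Latin = "acticaltay"


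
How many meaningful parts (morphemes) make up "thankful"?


Word: "thankful"
Morphemes: thank / -ful
Each morpheme carries meaning
= 2 morphemes


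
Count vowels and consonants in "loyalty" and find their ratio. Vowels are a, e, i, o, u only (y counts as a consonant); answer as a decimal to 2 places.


Word: "loyalty"
Vowels (a,e,i,o,u): 2
Consonants: 5
Ratio = 2/5
= 0.40


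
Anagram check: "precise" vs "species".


Word 1: "precise" → sorted: ceeiprs
Word 2: "species" → sorted: ceeipss
Same letters? ceeiprs != ceeipss
Anagram = No


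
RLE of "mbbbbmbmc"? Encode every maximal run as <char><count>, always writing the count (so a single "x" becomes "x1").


String: "mbbbbmbmc"
Scanning for consecutive runs:
  'm' x 1
  'b' x 4
  'm' x 1
  'b' x 1
  'm' x 1
  'c' x 1
RLE = "m1b4m1b1m1c1"


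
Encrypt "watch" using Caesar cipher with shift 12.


Word: "watch"
Shift: 12
Each letter → (letter + shift) mod 26:
  'w' (22) + 12 = 8 → 'i'
  'a' (0) + 12 = 12 → 'm'
  't' (19) + 12 = 5 → 'f'
  'c' (2) + 12 = 14 → 'o'
  'h' (7) + 12 = 19 → 't'
Result = "imfot"


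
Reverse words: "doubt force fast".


Original: "doubt force fast"
Words (1..n): doubt | force | fast
Reversed (n..1): fast | force | doubt
Result = "fast force doubt"


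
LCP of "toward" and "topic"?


Word 1: "toward"
Word 2: "topic"
Comparing from start:
  Pos 0: 't' == 't'
  Pos 1: 'o' == 'o'
  Pos 2: 'w' != 'p' (stop)
LCP = "to" (length 2)


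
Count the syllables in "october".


Word: "october"
Syllable breakdown: oc-to-ber
Counting: 3 parts
= 3 syllables


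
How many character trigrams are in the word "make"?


Word: "make" (length 4)
Number of 3-grams = length - 3 + 1 = 4 - 3 + 1
= 2


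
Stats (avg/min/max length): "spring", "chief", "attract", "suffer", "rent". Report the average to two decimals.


Lengths: "spring"=6, "chief"=5, "attract"=7, "suffer"=6, "rent"=4
Sum = 28, Count = 5
Average = 28/5 = 5.60
= avg=5.60, min=4, max=7


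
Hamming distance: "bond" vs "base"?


Comparing character by character (same length = 4):
  Pos 0: 'b' vs 'b' =
  Pos 1: 'o' vs 'a' !=
  Pos 2: 'n' vs 's' !=
  Pos 3: 'd' vs 'e' !=
Hamming distance = 3


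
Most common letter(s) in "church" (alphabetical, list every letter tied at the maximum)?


Word: "church"
Letter counts:
  'c': 2
  'h': 2
  'r': 1
  'u': 1
Maximum count = 2
Most frequent = 'c', 'h' (2 times each)


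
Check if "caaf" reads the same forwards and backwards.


Word: "caaf"
Reversed: "faac"
Forward == Backward? caaf != faac
Palindrome = No


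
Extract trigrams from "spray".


Word: "spray" (length 5)
Number of trigrams = 5 - 3 + 1 = 3
  Position 0: "spr"
  Position 1: "pra"
  Position 2: "ray"
Trigrams = "spr", "pra", "ray"


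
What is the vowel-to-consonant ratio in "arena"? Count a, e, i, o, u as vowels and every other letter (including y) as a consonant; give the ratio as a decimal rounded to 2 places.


Word: "arena"
Vowels (a,e,i,o,u): 3
Consonants: 2
Ratio = 3/2
= 1.50


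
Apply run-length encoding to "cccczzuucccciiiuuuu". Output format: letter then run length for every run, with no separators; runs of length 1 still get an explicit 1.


String: "cccczzuucccciiiuuuu"
Scanning for consecutive runs:
  'c' x 4
  'z' x 2
  'u' x 2
  'c' x 4
  'i' x 3
  'u' x 4
RLE = "c4z2u2c4i3u4"


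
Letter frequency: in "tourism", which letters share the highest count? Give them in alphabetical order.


Word: "tourism"
Letter counts:
  'i': 1
  'm': 1
  'o': 1
  'r': 1
  's': 1
  't': 1
  'u': 1
Maximum count = 1
Most frequent = 'i', 'm', 'o', 'r', 's', 't', 'u' (1 time each)


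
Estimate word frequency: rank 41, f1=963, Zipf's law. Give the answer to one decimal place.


Zipf's law: f(r) = f(1) / r
f(1) = 963
f(41) = 963 / 41
= 23.5 occurrences


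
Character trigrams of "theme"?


Word: "theme" (length 5)
Number of trigrams = 5 - 3 + 1 = 3
  Position 0: "the"
  Position 1: "hem"
  Position 2: "eme"
Trigrams = "the", "hem", "eme"


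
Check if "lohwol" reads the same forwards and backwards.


Word: "lohwol"
Reversed: "lowhol"
Forward == Backward? lohwol != lowhol
Palindrome = No


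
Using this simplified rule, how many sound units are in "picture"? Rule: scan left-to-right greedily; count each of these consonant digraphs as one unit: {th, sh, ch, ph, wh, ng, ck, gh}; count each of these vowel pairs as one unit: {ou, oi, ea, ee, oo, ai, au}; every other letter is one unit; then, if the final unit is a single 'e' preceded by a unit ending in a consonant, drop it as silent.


Word: "picture" (7 letters)
Left-to-right scan:
  (1) 'p' (letter)
  (2) 'i' (letter)
  (3) 'c' (letter)
  (4) 't' (letter)
  (5) 'u' (letter)
  (6) 'r' (letter)
  (7) 'e' (letter)
Units from scan: 7
Final unit is 'e' after a consonant -> drop as silent (-1)
Sound units = 6 units


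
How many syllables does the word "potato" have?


Word: "potato"
Syllable breakdown: po | ta | to
Counting: 3 parts
= 3 syllables


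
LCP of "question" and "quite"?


Word 1: "question"
Word 2: "quite"
Comparing from start:
  Pos 0: 'q' == 'q'
  Pos 1: 'u' == 'u'
  Pos 2: 'e' != 'i' (stop)
LCP = "qu" (length 2)


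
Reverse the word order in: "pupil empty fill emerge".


Original: "pupil empty fill emerge"
Words (1..n): pupil | empty | fill | emerge
Reversed (n..1): emerge | fill | empty | pupil
Result = "emerge fill empty pupil"


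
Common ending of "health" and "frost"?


Word 1: "health"
Word 2: "frost"
Comparing from end:
  Pos -1: 'h' != 't' (stop)
LCS = "" (length 0)


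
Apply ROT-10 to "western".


Word: "western"
Shift: 10
Each letter → (letter + shift) mod 26:
  'w' (22) + 10 = 6 → 'g'
  'e' (4) + 10 = 14 → 'o'
  's' (18) + 10 = 2 → 'c'
  't' (19) + 10 = 3 → 'd'
  'e' (4) + 10 = 14 → 'o'
  'r' (17) + 10 = 1 → 'b'
  'n' (13) + 10 = 23 → 'x'
Result = "gocdobx"


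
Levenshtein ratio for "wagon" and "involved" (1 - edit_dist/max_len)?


Word 1: "wagon" (length 5)
Word 2: "involved" (length 8)
One optimal edit sequence:
  1. substitute 'w' -> 'i'  (+1)
  2. substitute 'a' -> 'n'  (+1)
  3. substitute 'g' -> 'v'  (+1)
  4. keep 'o'
  5. insert 'l'  (+1)
  6. insert 'v'  (+1)
  7. insert 'e'  (+1)
  8. substitute 'n' -> 'd'  (+1)
Edit distance = 7
Max length = max(5, 8) = 8
Similarity = 1 - 7/8
= 0.1250


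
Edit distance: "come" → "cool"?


Word 1: "come" (length 4)
Word 2: "cool" (length 4)
One optimal edit sequence (insert/delete/substitute each cost 1):
  1. keep 'c'
  2. keep 'o'
  3. substitute 'm' -> 'o'  (+1)
  4. substitute 'e' -> 'l'  (+1)
Total edit operations: 2
Edit distance = 2


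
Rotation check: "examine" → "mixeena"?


Word: "examine", Candidate: "mixeena"
Method: check if candidate is substring of word+word
"examineexamine" contains "mixeena"? No
Is rotation = No


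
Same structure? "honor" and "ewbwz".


Pattern of "honor": [0, 1, 2, 1, 3]
Pattern of "ewbwz": [0, 1, 2, 1, 3]
Patterns match
Same pattern = Yes


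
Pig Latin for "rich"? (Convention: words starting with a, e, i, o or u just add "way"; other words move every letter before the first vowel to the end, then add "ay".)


Word: "rich"
Starts with consonant(s) → move to end, add 'ay'
Consonant cluster: "r"
Pig Latin = "ichray"


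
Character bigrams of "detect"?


Word: "detect" (length 6)
Number of bigrams = 6 - 2 + 1 = 5
  Position 0: "de"
  Position 1: "et"
  Position 2: "te"
  Position 3: "ec"
  Position 4: "ct"
Bigrams = "de", "et", "te", "ec", "ct"


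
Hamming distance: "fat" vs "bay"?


Comparing character by character (same length = 3):
  Pos 0: 'f' vs 'b' !=
  Pos 1: 'a' vs 'a' =
  Pos 2: 't' vs 'y' !=
Hamming distance = 2


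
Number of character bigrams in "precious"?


Word: "precious" (length 8)
Number of 2-grams = length - 2 + 1 = 8 - 2 + 1
= 7


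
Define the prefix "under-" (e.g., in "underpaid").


Prefix: under-
Example: underpaid (under- + paid)
Meaning = insufficient


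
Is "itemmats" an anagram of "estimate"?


Word 1: "estimate" → sorted: aeeimstt
Word 2: "itemmats" → sorted: aeimmstt
Same letters? aeeimstt != aeimmstt
Anagram = No


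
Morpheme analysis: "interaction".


Word: "interaction"
Morphemes: inter- + act + -ion
Each morpheme carries meaning
= 3 morphemes


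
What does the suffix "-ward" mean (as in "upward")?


Suffix: -ward
Example: upward = up + -ward
Meaning = in the direction of


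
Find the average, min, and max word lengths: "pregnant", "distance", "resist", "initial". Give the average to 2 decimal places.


Lengths: "pregnant"=8, "distance"=8, "resist"=6, "initial"=7
Sum = 29, Count = 4
Average = 29/4 = 7.25
= avg=7.25, min=6, max=8


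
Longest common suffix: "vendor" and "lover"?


Word 1: "vendor"
Word 2: "lover"
Comparing from end:
  Pos -1: 'r' == 'r'
  Pos -2: 'o' != 'e' (stop)
LCS = "r" (length 1)


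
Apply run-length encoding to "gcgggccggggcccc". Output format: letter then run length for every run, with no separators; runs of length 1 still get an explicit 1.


String: "gcgggccggggcccc"
Scanning for consecutive runs:
  'g' x 1
  'c' x 1
  'g' x 3
  'c' x 2
  'g' x 4
  'c' x 4
RLE = "g1c1g3c2g4c4"


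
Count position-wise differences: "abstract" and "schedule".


Comparing character by character (same length = 8):
  Pos 0: 'a' vs 's' !=
  Pos 1: 'b' vs 'c' !=
  Pos 2: 's' vs 'h' !=
  Pos 3: 't' vs 'e' !=
  Pos 4: 'r' vs 'd' !=
  Pos 5: 'a' vs 'u' !=
  Pos 6: 'c' vs 'l' !=
  Pos 7: 't' vs 'e' !=
Hamming distance = 8


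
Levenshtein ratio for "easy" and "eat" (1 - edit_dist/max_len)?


Word 1: "easy" (length 4)
Word 2: "eat" (length 3)
One optimal edit sequence:
  1. keep 'e'
  2. keep 'a'
  3. delete 's'  (+1)
  4. substitute 'y' -> 't'  (+1)
Edit distance = 2
Max length = max(4, 3) = 4
Similarity = 1 - 2/4
= 0.5000


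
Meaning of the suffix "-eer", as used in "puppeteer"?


Suffix: -eer
Example: puppeteer = puppet + -eer
Meaning = one who is concerned with


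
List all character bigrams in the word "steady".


Word: "steady" (length 6)
Number of bigrams = 6 - 2 + 1 = 5
  Position 0: "st"
  Position 1: "te"
  Position 2: "ea"
  Position 3: "ad"
  Position 4: "dy"
Bigrams = "st", "te", "ea", "ad", "dy"


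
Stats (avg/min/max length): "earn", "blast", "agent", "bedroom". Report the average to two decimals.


Lengths: "earn"=4, "blast"=5, "agent"=5, "bedroom"=7
Sum = 21, Count = 4
Average = 21/4 = 5.25
= avg=5.25, min=4, max=7


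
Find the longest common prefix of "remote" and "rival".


Word 1: "remote"
Word 2: "rival"
Comparing from start:
  Pos 0: 'r' == 'r'
  Pos 1: 'e' != 'i' (stop)
LCP = "r" (length 1)


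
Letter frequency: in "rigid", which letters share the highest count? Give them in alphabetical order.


Word: "rigid"
Letter counts:
  'd': 1
  'g': 1
  'i': 2
  'r': 1
Maximum count = 2
Most frequent = 'i' (2 times each)


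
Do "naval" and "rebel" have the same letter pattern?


Pattern of "naval": [0, 1, 2, 1, 3]
Pattern of "rebel": [0, 1, 2, 1, 3]
Patterns match
Same pattern = Yes


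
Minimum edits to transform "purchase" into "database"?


Word 1: "purchase" (length 8)
Word 2: "database" (length 8)
One optimal edit sequence (insert/delete/substitute each cost 1):
  1. substitute 'p' -> 'd'  (+1)
  2. substitute 'u' -> 'a'  (+1)
  3. substitute 'r' -> 't'  (+1)
  4. substitute 'c' -> 'a'  (+1)
  5. substitute 'h' -> 'b'  (+1)
  6. keep 'a'
  7. keep 's'
  8. keep 'e'
Total edit operations: 5
Edit distance = 5


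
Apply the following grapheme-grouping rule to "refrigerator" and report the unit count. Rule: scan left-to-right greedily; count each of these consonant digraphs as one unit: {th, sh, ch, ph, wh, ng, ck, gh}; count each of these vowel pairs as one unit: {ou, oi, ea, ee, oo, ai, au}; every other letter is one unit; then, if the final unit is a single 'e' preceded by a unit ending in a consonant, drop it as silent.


Word: "refrigerator" (12 letters)
Left-to-right scan:
  [1] 'r' (letter)
  [2] 'e' (letter)
  [3] 'f' (letter)
  [4] 'r' (letter)
  [5] 'i' (letter)
  [6] 'g' (letter)
  [7] 'e' (letter)
  [8] 'r' (letter)
  [9] 'a' (letter)
  [10] 't' (letter)
  [11] 'o' (letter)
  [12] 'r' (letter)
Units from scan: 12
Sound units = 12 units


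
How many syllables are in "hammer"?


Word: "hammer"
Syllable breakdown: ham · mer
Counting: 2 parts
= 2 syllables


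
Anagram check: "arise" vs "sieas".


Word 1: "arise" → sorted: aeirs
Word 2: "sieas" → sorted: aeiss
Same letters? aeirs != aeiss
Anagram = No


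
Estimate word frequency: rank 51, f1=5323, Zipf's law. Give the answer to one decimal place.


Zipf's law: f(r) = f(1) / r
f(1) = 5323
f(51) = 5323 / 51
= 104.4 occurrences


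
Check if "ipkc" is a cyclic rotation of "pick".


Word: "pick", Candidate: "ipkc"
Method: check if candidate is substring of word+word
"pickpick" contains "ipkc"? No
Is rotation = No


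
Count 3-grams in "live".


Word: "live" (length 4)
Number of 3-grams = length - 3 + 1 = 4 - 3 + 1
= 2


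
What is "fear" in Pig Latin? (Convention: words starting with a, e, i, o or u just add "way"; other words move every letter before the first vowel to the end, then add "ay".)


Word: "fear"
Starts with consonant(s) → move to end, add 'ay'
Consonant cluster: "f"
Pig Latin = "earfay"


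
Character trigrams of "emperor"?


Word: "emperor" (length 7)
Number of trigrams = 7 - 3 + 1 = 5
  Position 0: "emp"
  Position 1: "mpe"
  Position 2: "per"
  Position 3: "ero"
  Position 4: "ror"
Trigrams = "emp", "mpe", "per", "ero", "ror"


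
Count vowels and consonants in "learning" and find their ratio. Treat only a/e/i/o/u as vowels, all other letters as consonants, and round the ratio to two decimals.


Word: "learning"
Vowels (a,e,i,o,u): 3
Consonants: 5
Ratio = 3/5
= 0.60


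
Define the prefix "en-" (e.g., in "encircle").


Prefix: en-
Example: encircle (en- + circle)
Meaning = cause to / put into


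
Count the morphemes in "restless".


Word: "restless"
Morphemes: rest + -less
Each morpheme carries meaning
= 2 morphemes


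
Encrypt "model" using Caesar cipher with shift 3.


Word: "model"
Shift: 3
Each letter → (letter + shift) mod 26:
  'm' (12) + 3 = 15 → 'p'
  'o' (14) + 3 = 17 → 'r'
  'd' (3) + 3 = 6 → 'g'
  'e' (4) + 3 = 7 → 'h'
  'l' (11) + 3 = 14 → 'o'
Result = "prgho"


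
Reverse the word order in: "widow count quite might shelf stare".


Original: "widow count quite might shelf stare"
Words (1..n): widow | count | quite | might | shelf | stare
Reversed (n..1): stare | shelf | might | quite | count | widow
Result = "stare shelf might quite count widow"


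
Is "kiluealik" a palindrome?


Word: "kiluealik"
Reversed: "kilaeulik"
Forward == Backward? kiluealik != kilaeulik
Palindrome = No


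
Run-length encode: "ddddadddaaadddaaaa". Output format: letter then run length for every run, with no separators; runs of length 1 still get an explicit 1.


String: "ddddadddaaadddaaaa"
Scanning for consecutive runs:
  'd' x 4
  'a' x 1
  'd' x 3
  'a' x 3
  'd' x 3
  'a' x 4
RLE = "d4a1d3a3d3a4"


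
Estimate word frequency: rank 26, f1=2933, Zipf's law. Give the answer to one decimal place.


Zipf's law: f(r) = f(1) / r
f(1) = 2933
f(26) = 2933 / 26
= 112.8 occurrences


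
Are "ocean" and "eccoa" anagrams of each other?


Word 1: "ocean" → sorted: aceno
Word 2: "eccoa" → sorted: acceo
Same letters? aceno != acceo
Anagram = No


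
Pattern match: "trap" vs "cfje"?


Pattern of "trap": [0, 1, 2, 3]
Pattern of "cfje": [0, 1, 2, 3]
Patterns match
Same pattern = Yes


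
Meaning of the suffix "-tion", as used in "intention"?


Suffix: -tion
Example: intention = intend + -tion, with a spelling change
Meaning = act or process


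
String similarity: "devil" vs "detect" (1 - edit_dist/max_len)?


Word 1: "devil" (length 5)
Word 2: "detect" (length 6)
One optimal edit sequence:
  1. keep 'd'
  2. keep 'e'
  3. insert 't'  (+1)
  4. substitute 'v' -> 'e'  (+1)
  5. substitute 'i' -> 'c'  (+1)
  6. substitute 'l' -> 't'  (+1)
Edit distance = 4
Max length = max(5, 6) = 6
Similarity = 1 - 4/6
= 0.3333


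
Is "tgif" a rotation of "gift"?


Word: "gift", Candidate: "tgif"
Method: check if candidate is substring of word+word
"giftgift" contains "tgif"? Yes
Is rotation = Yes


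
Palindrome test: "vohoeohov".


Word: "vohoeohov"
Reversed: "vohoeohov"
Forward == Backward? vohoeohov == vohoeohov
Palindrome = Yes


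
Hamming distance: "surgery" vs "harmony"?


Comparing character by character (same length = 7):
  Pos 0: 's' vs 'h' !=
  Pos 1: 'u' vs 'a' !=
  Pos 2: 'r' vs 'r' =
  Pos 3: 'g' vs 'm' !=
  Pos 4: 'e' vs 'o' !=
  Pos 5: 'r' vs 'n' !=
  Pos 6: 'y' vs 'y' =
Hamming distance = 5


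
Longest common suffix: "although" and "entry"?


Word 1: "although"
Word 2: "entry"
Comparing from end:
  Pos -1: 'h' != 'y' (stop)
LCS = "" (length 0)


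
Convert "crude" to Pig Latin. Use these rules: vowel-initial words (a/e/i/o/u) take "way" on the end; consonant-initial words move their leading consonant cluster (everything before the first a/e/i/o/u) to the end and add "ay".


Word: "crude"
Starts with consonant(s) → move to end, add 'ay'
Consonant cluster: "cr"
Pig Latin = "udecray"


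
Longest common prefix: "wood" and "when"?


Word 1: "wood"
Word 2: "when"
Comparing from start:
  Pos 0: 'w' == 'w'
  Pos 1: 'o' != 'h' (stop)
LCP = "w" (length 1)


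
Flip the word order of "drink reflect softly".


Original: "drink reflect softly"
Words (1..n): drink | reflect | softly
Reversed (n..1): softly | reflect | drink
Result = "softly reflect drink"


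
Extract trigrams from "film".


Word: "film" (length 4)
Number of trigrams = 4 - 3 + 1 = 2
  Position 0: "fil"
  Position 1: "ilm"
Trigrams = "fil", "ilm"


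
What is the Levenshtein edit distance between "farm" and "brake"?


Word 1: "farm" (length 4)
Word 2: "brake" (length 5)
One optimal edit sequence (insert/delete/substitute each cost 1):
  1. insert 'b'  (+1)
  2. substitute 'f' -> 'r'  (+1)
  3. keep 'a'
  4. substitute 'r' -> 'k'  (+1)
  5. substitute 'm' -> 'e'  (+1)
Total edit operations: 4
Edit distance = 4


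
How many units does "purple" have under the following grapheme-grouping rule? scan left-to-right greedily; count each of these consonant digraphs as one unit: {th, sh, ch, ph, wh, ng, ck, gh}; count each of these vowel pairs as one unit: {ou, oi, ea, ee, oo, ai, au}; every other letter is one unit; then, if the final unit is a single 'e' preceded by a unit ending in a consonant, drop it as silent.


Word: "purple" (6 letters)
Left-to-right scan:
  [1] 'p' (letter)
  [2] 'u' (letter)
  [3] 'r' (letter)
  [4] 'p' (letter)
  [5] 'l' (letter)
  [6] 'e' (letter)
Units from scan: 6
Final unit is 'e' after a consonant -> drop as silent (-1)
Sound units = 5 units


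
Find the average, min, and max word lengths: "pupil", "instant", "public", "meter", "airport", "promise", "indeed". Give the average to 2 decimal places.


Lengths: "pupil"=5, "instant"=7, "public"=6, "meter"=5, "airport"=7, "promise"=7, "indeed"=6
Sum = 43, Count = 7
Average = 43/7 = 6.14
= avg=6.14, min=5, max=7


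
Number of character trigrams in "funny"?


Word: "funny" (length 5)
Number of 3-grams = length - 3 + 1 = 5 - 3 + 1
= 3


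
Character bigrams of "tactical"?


Word: "tactical" (length 8)
Number of bigrams = 8 - 2 + 1 = 7
  Position 0: "ta"
  Position 1: "ac"
  Position 2: "ct"
  Position 3: "ti"
  Position 4: "ic"
  Position 5: "ca"
  Position 6: "al"
Bigrams = "ta", "ac", "ct", "ti", "ic", "ca", "al"


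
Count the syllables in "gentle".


Word: "gentle"
Syllable breakdown: gen-tle
Counting: 2 parts
= 2 syllables


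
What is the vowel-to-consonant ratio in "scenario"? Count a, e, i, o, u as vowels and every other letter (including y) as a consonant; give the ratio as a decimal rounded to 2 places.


Word: "scenario"
Vowels (a,e,i,o,u): 4
Consonants: 4
Ratio = 4/4
= 1.00


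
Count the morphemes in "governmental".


Word: "governmental"
Morphemes: govern | -ment | -al
Each morpheme carries meaning
= 3 morphemes


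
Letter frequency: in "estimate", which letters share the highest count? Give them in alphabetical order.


Word: "estimate"
Letter counts:
  'a': 1
  'e': 2
  'i': 1
  'm': 1
  's': 1
  't': 2
Maximum count = 2
Most frequent = 'e', 't' (2 times each)


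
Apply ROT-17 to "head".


Word: "head"
Shift: 17
Each letter → (letter + shift) mod 26:
  'h' (7) + 17 = 24 → 'y'
  'e' (4) + 17 = 21 → 'v'
  'a' (0) + 17 = 17 → 'r'
  'd' (3) + 17 = 20 → 'u'
Result = "yvru"


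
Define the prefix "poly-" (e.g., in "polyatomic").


Prefix: poly-
As in: polyatomic -> poly- + atomic
Meaning = many
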